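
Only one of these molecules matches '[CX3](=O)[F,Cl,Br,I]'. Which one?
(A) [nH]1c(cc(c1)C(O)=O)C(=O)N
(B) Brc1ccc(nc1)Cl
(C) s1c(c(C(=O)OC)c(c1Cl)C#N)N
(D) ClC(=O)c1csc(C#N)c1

[CX3](=O)[F,Cl,Br,I] describes a carbonyl carbon bonded to a halogen (an acyl halide).
(A) has a carboxylic acid group (-C(=O)OH) but the carbonyl is bonded to -OH, not to a halogen.
(B) has a chloro substituent but the Cl is not on a carbonyl carbon.
(C) has a methyl-ester group (-C(=O)OCH3) but the carbonyl is bonded to -O-C, not to a halogen.
(D) contains an acyl chloride (-C(=O)Cl), which satisfies every atom and bond constraint.
So the answer is (D).

D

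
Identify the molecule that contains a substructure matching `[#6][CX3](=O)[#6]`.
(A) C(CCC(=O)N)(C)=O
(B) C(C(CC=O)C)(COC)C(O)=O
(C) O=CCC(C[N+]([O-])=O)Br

A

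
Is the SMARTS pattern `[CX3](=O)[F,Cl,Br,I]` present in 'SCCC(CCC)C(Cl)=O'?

The pattern [CX3](=O)[F,Cl,Br,I] describes a carbonyl carbon bonded to a halogen — an acyl halide.
The molecule carries an acyl chloride (-C(=O)Cl), whose atoms satisfy every constraint of the query, so the pattern matches.

Yes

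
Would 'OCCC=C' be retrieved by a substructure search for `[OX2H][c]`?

No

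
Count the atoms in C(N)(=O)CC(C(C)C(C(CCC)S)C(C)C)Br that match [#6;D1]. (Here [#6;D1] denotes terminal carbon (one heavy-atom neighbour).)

The query [#6;D1] means: carbon bonded to exactly one heavy atom.
Check the 17 heavy atoms by environment: 3× C (D2) → no; 6× C (D3) → no; 4× C (D1) → match; 1× S (D1) → no; 1× O (D1) → no; 1× N (D1) → no; 1× Br (D1) → no.
That gives 4 matching atoms.

4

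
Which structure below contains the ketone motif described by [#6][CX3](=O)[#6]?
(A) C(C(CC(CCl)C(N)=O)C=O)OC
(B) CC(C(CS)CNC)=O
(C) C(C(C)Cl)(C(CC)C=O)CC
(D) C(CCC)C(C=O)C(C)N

[#6][CX3](=O)[#6] describes a carbonyl carbon (no H) flanked by two carbons (a ketone).
(A) has an aldehyde (-CHO) but the carbonyl carbon has H1, so it is not flanked by two carbons.
(B) contains an acetyl/ketone group (-C(=O)CH3), which satisfies every atom and bond constraint.
(C) has an aldehyde (-CHO) but the carbonyl carbon has H1, so it is not flanked by two carbons.
(D) has an aldehyde (-CHO) but the carbonyl carbon has H1, so it is not flanked by two carbons.
So the answer is (B).

B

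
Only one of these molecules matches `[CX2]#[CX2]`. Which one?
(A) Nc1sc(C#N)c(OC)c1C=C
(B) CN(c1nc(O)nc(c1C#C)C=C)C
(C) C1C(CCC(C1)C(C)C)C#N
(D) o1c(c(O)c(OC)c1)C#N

[CX2]#[CX2] describes a carbon-carbon triple bond (an alkyne).
(A) has a vinyl group (-CH=CH2) but the C=C is a double bond; both carbons are CX3, not CX2.
(B) contains an ethynyl group (-C#CH), which satisfies every atom and bond constraint.
(C) has a nitrile (-C#N) but the triple bond is C#N, not C#C.
(D) has a nitrile (-C#N) but the triple bond is C#N, not C#C.
So the answer is (B).

B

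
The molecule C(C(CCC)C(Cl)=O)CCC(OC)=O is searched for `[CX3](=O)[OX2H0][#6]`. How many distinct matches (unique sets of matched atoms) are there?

1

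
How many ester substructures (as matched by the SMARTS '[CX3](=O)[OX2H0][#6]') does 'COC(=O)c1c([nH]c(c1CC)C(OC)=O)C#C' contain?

[CX3](=O)[OX2H0][#6] is the SMARTS for an ester: a carbonyl carbon bonded to an oxygen that is itself bonded to carbon (no H on that O).
The molecule carries 2 separate instances of a methyl-ester group (-C(=O)OCH3) meeting every constraint; each maps to a distinct set of atoms, giving 2 matches.

2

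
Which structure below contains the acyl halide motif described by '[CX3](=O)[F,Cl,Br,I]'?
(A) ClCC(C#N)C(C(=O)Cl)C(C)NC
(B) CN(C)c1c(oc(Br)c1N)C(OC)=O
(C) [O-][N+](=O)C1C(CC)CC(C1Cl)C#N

[CX3](=O)[F,Cl,Br,I] describes a carbonyl carbon bonded to a halogen (an acyl halide).
(A) contains an acyl chloride (-C(=O)Cl), which satisfies every atom and bond constraint.
(B) has a methyl-ester group (-C(=O)OCH3) but the carbonyl is bonded to -O-C, not to a halogen.
(C) has a chloro substituent but the Cl is not on a carbonyl carbon.
So the answer is (A).

A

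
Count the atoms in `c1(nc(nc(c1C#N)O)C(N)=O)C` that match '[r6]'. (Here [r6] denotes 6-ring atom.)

The query [r6] means: r6 matches atoms in a six-membered ring.
Check the 13 heavy atoms by environment: 2× n (aromatic, in 6-ring) → match; 4× c (aromatic, in 6-ring) → match; 3× C (acyclic) → no; 2× N (acyclic) → no; 2× O (acyclic) → no.
Summing the matching environments: 2 + 4 = 6 matching atoms.

6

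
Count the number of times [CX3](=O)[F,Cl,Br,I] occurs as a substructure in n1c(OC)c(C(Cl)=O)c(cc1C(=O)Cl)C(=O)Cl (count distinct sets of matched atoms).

[CX3](=O)[F,Cl,Br,I] is the SMARTS for an acyl halide: a carbonyl carbon bonded to a halogen.
The molecule carries 3 separate instances of an acyl chloride (-C(=O)Cl) meeting every constraint; each maps to a distinct set of atoms, giving 3 matches.

3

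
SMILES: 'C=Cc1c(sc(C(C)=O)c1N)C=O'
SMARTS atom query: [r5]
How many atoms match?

The query [r5] means: r5 matches atoms in a five-membered ring.
Check the 13 heavy atoms by environment: 1× s (aromatic, in 5-ring) → match; 4× c (aromatic, in 5-ring) → match; 5× C (acyclic) → no; 1× N (acyclic) → no; 2× O (acyclic) → no.
Summing the matching environments: 1 + 4 = 5 matching atoms.

5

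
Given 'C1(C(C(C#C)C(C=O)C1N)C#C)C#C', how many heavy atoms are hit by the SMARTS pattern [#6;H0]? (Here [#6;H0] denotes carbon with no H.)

3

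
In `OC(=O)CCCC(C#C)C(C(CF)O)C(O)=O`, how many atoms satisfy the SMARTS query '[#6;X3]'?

2

The query [#6;X3] means: any carbon (aromatic or not) with three total connections.
Check the 17 heavy atoms by environment: 7× C (X4) → no; 2× C (X2) → no; 3× O (X2) → no; 2× C (X3) → match; 2× O (X1) → no; 1× F (X1) → no.
That gives 2 matching atoms.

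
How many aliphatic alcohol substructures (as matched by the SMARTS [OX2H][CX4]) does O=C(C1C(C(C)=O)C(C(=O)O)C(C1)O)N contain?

1

[OX2H][CX4] is the SMARTS for an aliphatic alcohol: a hydroxyl oxygen bound to an sp3 (X4) carbon.
Exactly one fragment in the molecule meets all constraints, giving 1 match.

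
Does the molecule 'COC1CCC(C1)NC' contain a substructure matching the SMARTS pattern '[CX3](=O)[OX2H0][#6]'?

No

The pattern [CX3](=O)[OX2H0][#6] describes a carbonyl carbon bonded to an oxygen that is itself bonded to carbon (no H on that O) — an ester.
The closest candidate here is a methoxy ether (-OCH3), but the ether oxygen is not adjacent to a C=O carbon. No other fragment satisfies the full query, so there is no match.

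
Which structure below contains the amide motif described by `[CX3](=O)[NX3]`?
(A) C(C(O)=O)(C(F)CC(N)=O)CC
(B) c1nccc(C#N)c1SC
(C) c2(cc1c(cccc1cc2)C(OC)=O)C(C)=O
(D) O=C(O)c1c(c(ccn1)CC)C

[CX3](=O)[NX3] describes a carbonyl carbon bonded to a trivalent nitrogen (an amide).
(A) contains a primary amide (-C(=O)NH2), which satisfies every atom and bond constraint.
(B) has a nitrile (-C#N) but the nitrile N is NX1 (triple-bonded), not NX3.
(C) has a methyl-ester group (-C(=O)OCH3) but the carbonyl is bonded to O, not to an NX3 nitrogen.
(D) has a carboxylic acid group (-C(=O)OH) but the carbonyl is bonded to O, not to an NX3 nitrogen.
So the answer is (A).

A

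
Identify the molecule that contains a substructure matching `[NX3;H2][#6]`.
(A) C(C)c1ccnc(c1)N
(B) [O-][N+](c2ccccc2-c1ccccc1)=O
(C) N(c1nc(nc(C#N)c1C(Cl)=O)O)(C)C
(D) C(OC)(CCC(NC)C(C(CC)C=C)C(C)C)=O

A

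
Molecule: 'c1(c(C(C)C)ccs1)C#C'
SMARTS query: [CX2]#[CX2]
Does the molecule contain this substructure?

The pattern [CX2]#[CX2] describes a carbon-carbon triple bond — an alkyne.
The molecule carries an ethynyl group (-C#CH), whose atoms satisfy every constraint of the query, so the pattern matches.

Yes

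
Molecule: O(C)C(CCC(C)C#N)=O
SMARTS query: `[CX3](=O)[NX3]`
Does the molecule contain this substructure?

The pattern [CX3](=O)[NX3] describes a carbonyl carbon bonded to a trivalent nitrogen — an amide.
The closest candidate here is a nitrile (-C#N), but the nitrile N is NX1 (triple-bonded), not NX3. No other fragment satisfies the full query, so there is no match.

No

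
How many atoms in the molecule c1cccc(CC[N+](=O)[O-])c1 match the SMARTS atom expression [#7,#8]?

3

The query [#7,#8] means: nitrogen or oxygen (comma = OR).
Check the 11 heavy atoms by environment: 2× C → no; 1× N (charge +1) → match; 1× O (charge -1) → match; 1× O → match; 6× c (aromatic) → no.
Summing the matching environments: 1 + 1 + 1 = 3 matching atoms.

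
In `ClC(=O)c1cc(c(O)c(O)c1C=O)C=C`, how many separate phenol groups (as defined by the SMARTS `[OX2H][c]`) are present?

[OX2H][c] is the SMARTS for a phenol: a hydroxyl oxygen attached to an aromatic carbon.
The molecule carries 2 separate instances of a hydroxyl group (-OH) meeting every constraint; each maps to a distinct set of atoms, giving 2 matches.

2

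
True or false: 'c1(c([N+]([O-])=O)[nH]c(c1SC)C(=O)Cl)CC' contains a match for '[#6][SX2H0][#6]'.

True

The pattern [#6][SX2H0][#6] describes an aliphatic sulfur bridging two carbons with no H on the sulfur — a thioether.
The molecule carries a methylthio ether (-SCH3), whose atoms satisfy every constraint of the query, so the pattern matches.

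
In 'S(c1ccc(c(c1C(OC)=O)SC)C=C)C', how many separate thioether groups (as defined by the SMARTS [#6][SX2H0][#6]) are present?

[#6][SX2H0][#6] is the SMARTS for a thioether: an aliphatic sulfur bridging two carbons with no H on the sulfur.
The molecule carries 2 separate instances of a methylthio ether (-SCH3) meeting every constraint; each maps to a distinct set of atoms, giving 2 matches.

2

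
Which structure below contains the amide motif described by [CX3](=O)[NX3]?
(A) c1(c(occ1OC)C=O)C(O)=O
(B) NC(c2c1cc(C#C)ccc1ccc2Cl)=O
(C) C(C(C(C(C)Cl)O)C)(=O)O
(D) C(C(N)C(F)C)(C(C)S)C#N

[CX3](=O)[NX3] describes a carbonyl carbon bonded to a trivalent nitrogen (an amide).
(A) has a carboxylic acid group (-C(=O)OH) but the carbonyl is bonded to O, not to an NX3 nitrogen.
(B) contains a primary amide (-C(=O)NH2), which satisfies every atom and bond constraint.
(C) has a carboxylic acid group (-C(=O)OH) but the carbonyl is bonded to O, not to an NX3 nitrogen.
(D) has a primary amino group (-NH2) but the -NH2 is not attached to a carbonyl carbon.
So the answer is (B).

B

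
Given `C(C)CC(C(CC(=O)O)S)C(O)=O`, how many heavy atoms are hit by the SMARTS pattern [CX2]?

Check the 13 heavy atoms by environment: 6× C (X4) → no; 2× C (X3) → no; 2× O (X1) → no; 2× O (X2) → no; 1× S (X2) → no.
No environment satisfies the query, so 0 matching atoms.

0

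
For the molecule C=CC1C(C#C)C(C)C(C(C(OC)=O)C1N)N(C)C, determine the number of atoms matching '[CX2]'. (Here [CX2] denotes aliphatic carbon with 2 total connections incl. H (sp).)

2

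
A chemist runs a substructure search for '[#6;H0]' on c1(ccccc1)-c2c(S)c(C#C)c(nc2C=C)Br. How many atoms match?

7

The query [#6;H0] means: any carbon with no attached hydrogen.
Check the 18 heavy atoms by environment: 1× n (aromatic, H0) → no; 6× c (aromatic, H0) → match; 1× S (H1) → no; 1× C (H0) → match; 2× C (H1) → no; 1× Br (H0) → no; 5× c (aromatic, H1) → no; 1× C (H2) → no.
Summing the matching environments: 6 + 1 = 7 matching atoms.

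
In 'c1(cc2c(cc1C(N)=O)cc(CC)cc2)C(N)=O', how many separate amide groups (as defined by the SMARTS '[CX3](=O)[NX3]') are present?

[CX3](=O)[NX3] is the SMARTS for an amide: a carbonyl carbon bonded to a trivalent nitrogen.
The molecule carries 2 separate instances of a primary amide (-C(=O)NH2) meeting every constraint; each maps to a distinct set of atoms, giving 2 matches.

2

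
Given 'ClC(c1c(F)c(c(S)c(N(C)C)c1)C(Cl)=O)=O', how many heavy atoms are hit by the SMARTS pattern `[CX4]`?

Check the 17 heavy atoms by environment: 6× c (aromatic, X3) → no; 1× S (X2) → no; 2× C (X3) → no; 2× O (X1) → no; 2× Cl (X1) → no; 1× N (X3) → no; 2× C (X4) → match; 1× F (X1) → no.
That gives 2 matching atoms.

2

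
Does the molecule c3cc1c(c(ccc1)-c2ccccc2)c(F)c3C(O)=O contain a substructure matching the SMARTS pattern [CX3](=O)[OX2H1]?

Yes

The pattern [CX3](=O)[OX2H1] describes an sp2 carbon double-bonded to O and single-bonded to an -OH oxygen — a carboxylic acid.
The molecule carries a carboxylic acid group (-C(=O)OH), whose atoms satisfy every constraint of the query, so the pattern matches.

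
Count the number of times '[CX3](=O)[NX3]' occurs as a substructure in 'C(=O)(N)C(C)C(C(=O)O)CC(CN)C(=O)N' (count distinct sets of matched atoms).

2

[CX3](=O)[NX3] is the SMARTS for an amide: a carbonyl carbon bonded to a trivalent nitrogen.
The molecule carries 2 separate instances of a primary amide (-C(=O)NH2) meeting every constraint; each maps to a distinct set of atoms, giving 2 matches.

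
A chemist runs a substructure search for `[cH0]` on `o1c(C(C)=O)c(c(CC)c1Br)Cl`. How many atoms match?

4

The query [cH0] means: aromatic carbon with no attached hydrogen (substituted or ring-fusion).
Check the 12 heavy atoms by environment: 1× o (aromatic, H0) → no; 4× c (aromatic, H0) → match; 1× C (H2) → no; 2× C (H3) → no; 1× C (H0) → no; 1× O (H0) → no; 1× Br (H0) → no; 1× Cl (H0) → no.
That gives 4 matching atoms.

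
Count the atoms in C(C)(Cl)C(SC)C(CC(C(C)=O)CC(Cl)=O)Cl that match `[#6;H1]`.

The query [#6;H1] means: any carbon bearing exactly one hydrogen.
Check the 17 heavy atoms by environment: 2× C (H2) → no; 4× C (H1) → match; 3× C (H3) → no; 3× Cl (H0) → no; 1× S (H0) → no; 2× C (H0) → no; 2× O (H0) → no.
That gives 4 matching atoms.

4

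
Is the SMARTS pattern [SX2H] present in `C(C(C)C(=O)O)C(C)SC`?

No

The pattern [SX2H] describes an aliphatic sulfur with two connections, one being H — a thiol.
The closest candidate here is a methylthio ether (-SCH3), but the sulfur has H0 (bonded to two carbons), not H1. No other fragment satisfies the full query, so there is no match.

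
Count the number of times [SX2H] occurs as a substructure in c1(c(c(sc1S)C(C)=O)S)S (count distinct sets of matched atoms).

[SX2H] is the SMARTS for a thiol: an aliphatic sulfur with two connections, one being H.
The molecule carries 3 separate instances of a thiol (-SH) meeting every constraint; each maps to a distinct set of atoms, giving 3 matches.

3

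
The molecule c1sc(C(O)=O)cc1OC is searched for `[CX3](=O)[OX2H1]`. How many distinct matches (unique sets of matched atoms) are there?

[CX3](=O)[OX2H1] is the SMARTS for a carboxylic acid: an sp2 carbon double-bonded to O and single-bonded to an -OH oxygen.
Exactly one fragment in the molecule meets all constraints, giving 1 match.

1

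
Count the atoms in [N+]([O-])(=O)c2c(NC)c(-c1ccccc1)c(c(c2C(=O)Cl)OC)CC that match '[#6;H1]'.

5

Check the 24 heavy atoms by environment: 7× c (aromatic, H0) → no; 1× N (H1) → no; 3× C (H3) → no; 1× C (H0) → no; 3× O (H0) → no; 1× Cl (H0) → no; 5× c (aromatic, H1) → match; 1× C (H2) → no; 1× N (charge +1, H0) → no; 1× O (charge -1, H0) → no.
That gives 5 matching atoms.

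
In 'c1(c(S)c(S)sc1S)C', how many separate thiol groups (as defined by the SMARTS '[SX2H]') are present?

3

[SX2H] is the SMARTS for a thiol: an aliphatic sulfur with two connections, one being H.
The molecule carries 3 separate instances of a thiol (-SH) meeting every constraint; each maps to a distinct set of atoms, giving 3 matches.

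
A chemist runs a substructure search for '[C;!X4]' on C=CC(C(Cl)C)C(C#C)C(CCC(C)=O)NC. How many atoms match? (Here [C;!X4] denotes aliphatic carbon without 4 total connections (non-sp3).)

The query [C;!X4] means: aliphatic carbon that does not have four total connections.
Check the 17 heavy atoms by environment: 9× C (X4) → no; 1× N (X3) → no; 3× C (X3) → match; 1× Cl (X1) → no; 2× C (X2) → match; 1× O (X1) → no.
Summing the matching environments: 3 + 2 = 5 matching atoms.

5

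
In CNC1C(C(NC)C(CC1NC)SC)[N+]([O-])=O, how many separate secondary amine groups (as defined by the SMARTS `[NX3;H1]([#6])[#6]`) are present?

3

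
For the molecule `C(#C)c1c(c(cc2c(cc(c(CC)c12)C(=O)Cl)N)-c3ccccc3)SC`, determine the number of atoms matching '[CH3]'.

2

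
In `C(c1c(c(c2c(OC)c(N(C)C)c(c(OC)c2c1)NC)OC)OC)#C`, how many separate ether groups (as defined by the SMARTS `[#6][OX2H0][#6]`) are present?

4

[#6][OX2H0][#6] is the SMARTS for an ether: an aliphatic oxygen bridging two carbons with no H on the oxygen.
The molecule carries 4 separate instances of a methoxy ether (-OCH3) meeting every constraint; each maps to a distinct set of atoms, giving 4 matches.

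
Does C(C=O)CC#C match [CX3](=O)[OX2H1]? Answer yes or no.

No

The pattern [CX3](=O)[OX2H1] describes an sp2 carbon double-bonded to O and single-bonded to an -OH oxygen — a carboxylic acid.
The closest candidate here is an aldehyde (-CHO), but there is no singly-bonded oxygen on the carbonyl carbon. No other fragment satisfies the full query, so there is no match.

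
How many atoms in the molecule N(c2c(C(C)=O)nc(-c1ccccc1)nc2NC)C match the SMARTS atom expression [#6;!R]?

4

Check the 19 heavy atoms by environment: 2× n (aromatic, in 6-ring) → no; 10× c (aromatic, in 6-ring) → no; 4× C (acyclic) → match; 1× O (acyclic) → no; 2× N (acyclic) → no.
That gives 4 matching atoms.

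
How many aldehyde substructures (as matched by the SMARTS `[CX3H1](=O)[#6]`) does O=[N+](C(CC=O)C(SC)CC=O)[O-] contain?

2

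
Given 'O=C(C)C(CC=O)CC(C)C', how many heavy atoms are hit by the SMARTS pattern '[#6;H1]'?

3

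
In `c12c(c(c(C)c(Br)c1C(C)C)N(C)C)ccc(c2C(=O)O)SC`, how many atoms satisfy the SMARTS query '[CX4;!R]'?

7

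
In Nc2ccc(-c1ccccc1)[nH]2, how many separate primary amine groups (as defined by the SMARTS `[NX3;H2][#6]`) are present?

1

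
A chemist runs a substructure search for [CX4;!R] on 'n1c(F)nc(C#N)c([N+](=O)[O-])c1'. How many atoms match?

0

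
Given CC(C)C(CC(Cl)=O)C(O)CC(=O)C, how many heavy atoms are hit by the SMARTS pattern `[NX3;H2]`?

The query [NX3;H2] means: aliphatic N with 3 total connections, two of them H — an -NH2 nitrogen (amine or amide).
Check the 14 heavy atoms by environment: 2× C (H2, X4) → no; 3× C (H1, X4) → no; 2× C (H0, X3) → no; 2× O (H0, X1) → no; 3× C (H3, X4) → no; 1× O (H1, X2) → no; 1× Cl (H0, X1) → no.
No environment satisfies the query, so 0 matching atoms.

0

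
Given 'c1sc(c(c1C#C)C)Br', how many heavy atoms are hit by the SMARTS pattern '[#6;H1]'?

2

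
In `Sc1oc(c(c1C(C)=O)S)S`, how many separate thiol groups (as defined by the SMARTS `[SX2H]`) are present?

[SX2H] is the SMARTS for a thiol: an aliphatic sulfur with two connections, one being H.
The molecule carries 3 separate instances of a thiol (-SH) meeting every constraint; each maps to a distinct set of atoms, giving 3 matches.

3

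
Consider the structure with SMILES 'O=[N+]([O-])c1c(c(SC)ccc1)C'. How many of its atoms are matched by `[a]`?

Check the 12 heavy atoms by environment: 6× c (aromatic) → match; 2× C → no; 1× S → no; 1× N (charge +1) → no; 1× O (charge -1) → no; 1× O → no.
That gives 6 matching atoms.

6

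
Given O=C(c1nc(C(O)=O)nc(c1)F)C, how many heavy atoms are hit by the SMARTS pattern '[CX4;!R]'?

1

The query [CX4;!R] means: aliphatic carbon with four total connections, not in a ring.
Check the 13 heavy atoms by environment: 2× n (aromatic, X2, in 6-ring) → no; 4× c (aromatic, X3, in 6-ring) → no; 2× C (X3, acyclic) → no; 2× O (X1, acyclic) → no; 1× C (X4, acyclic) → match; 1× F (X1, acyclic) → no; 1× O (X2, acyclic) → no.
That gives 1 matching atom.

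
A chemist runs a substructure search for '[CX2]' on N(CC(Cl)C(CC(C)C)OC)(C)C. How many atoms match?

The query [CX2] means: C with X2: aliphatic carbon with exactly 2 total connections.
Check the 13 heavy atoms by environment: 10× C (X4) → no; 1× N (X3) → no; 1× Cl (X1) → no; 1× O (X2) → no.
No environment satisfies the query, so 0 matching atoms.

0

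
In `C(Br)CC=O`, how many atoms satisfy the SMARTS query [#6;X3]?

1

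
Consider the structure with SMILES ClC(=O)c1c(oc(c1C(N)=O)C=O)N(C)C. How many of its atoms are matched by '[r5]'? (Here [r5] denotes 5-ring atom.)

5

The query [r5] means: r5 matches atoms in a five-membered ring.
Check the 16 heavy atoms by environment: 1× o (aromatic, in 5-ring) → match; 4× c (aromatic, in 5-ring) → match; 5× C (acyclic) → no; 3× O (acyclic) → no; 2× N (acyclic) → no; 1× Cl (acyclic) → no.
Summing the matching environments: 1 + 4 = 5 matching atoms.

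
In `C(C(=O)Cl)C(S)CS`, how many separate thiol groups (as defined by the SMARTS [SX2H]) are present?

[SX2H] is the SMARTS for a thiol: an aliphatic sulfur with two connections, one being H.
The molecule carries 2 separate instances of a thiol (-SH) meeting every constraint; each maps to a distinct set of atoms, giving 2 matches.

2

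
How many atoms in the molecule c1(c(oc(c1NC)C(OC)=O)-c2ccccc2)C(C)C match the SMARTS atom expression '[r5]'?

5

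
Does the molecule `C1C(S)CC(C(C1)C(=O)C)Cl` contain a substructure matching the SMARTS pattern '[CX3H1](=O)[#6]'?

The pattern [CX3H1](=O)[#6] describes an sp2 carbon with one H, double-bonded to O and single-bonded to carbon — an aldehyde.
The closest candidate here is an acetyl/ketone group (-C(=O)CH3), but the carbonyl carbon has H0 (two carbon neighbours), not H1. No other fragment satisfies the full query, so there is no match.

No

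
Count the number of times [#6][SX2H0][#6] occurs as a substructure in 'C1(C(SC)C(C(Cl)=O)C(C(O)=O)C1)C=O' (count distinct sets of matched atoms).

[#6][SX2H0][#6] is the SMARTS for a thioether: an aliphatic sulfur bridging two carbons with no H on the sulfur.
Exactly one fragment in the molecule meets all constraints, giving 1 match.

1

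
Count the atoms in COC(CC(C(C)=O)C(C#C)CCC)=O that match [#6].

The query [#6] means: #6 matches any atom with atomic number 6 (carbon, aromatic or aliphatic).
Check the 15 heavy atoms by environment: 12× C → match; 3× O → no.
That gives 12 matching atoms.

12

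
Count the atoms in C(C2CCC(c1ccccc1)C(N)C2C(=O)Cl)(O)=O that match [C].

Check the 19 heavy atoms by environment: 8× C → match; 3× O → no; 1× Cl → no; 1× N → no; 6× c (aromatic) → no.
That gives 8 matching atoms.

8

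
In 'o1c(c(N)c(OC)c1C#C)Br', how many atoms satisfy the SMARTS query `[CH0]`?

1

The query [CH0] means: aliphatic carbon with no attached hydrogen.
Check the 11 heavy atoms by environment: 1× o (aromatic, H0) → no; 4× c (aromatic, H0) → no; 1× O (H0) → no; 1× C (H3) → no; 1× C (H0) → match; 1× C (H1) → no; 1× Br (H0) → no; 1× N (H2) → no.
That gives 1 matching atom.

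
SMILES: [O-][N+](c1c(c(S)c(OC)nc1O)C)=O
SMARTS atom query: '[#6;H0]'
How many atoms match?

The query [#6;H0] means: any carbon with no attached hydrogen.
Check the 14 heavy atoms by environment: 1× n (aromatic, H0) → no; 5× c (aromatic, H0) → match; 2× C (H3) → no; 1× S (H1) → no; 1× O (H1) → no; 1× N (charge +1, H0) → no; 1× O (charge -1, H0) → no; 2× O (H0) → no.
That gives 5 matching atoms.

5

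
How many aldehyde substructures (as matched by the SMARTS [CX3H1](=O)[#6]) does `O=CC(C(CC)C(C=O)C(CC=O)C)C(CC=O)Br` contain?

4

[CX3H1](=O)[#6] is the SMARTS for an aldehyde: an sp2 carbon with one H, double-bonded to O and single-bonded to carbon.
The molecule carries 4 separate instances of an aldehyde (-CHO) meeting every constraint; each maps to a distinct set of atoms, giving 4 matches.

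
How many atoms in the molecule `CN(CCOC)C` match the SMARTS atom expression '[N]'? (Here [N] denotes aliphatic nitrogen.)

1

The query [N] means: uppercase N matches aliphatic (non-aromatic) nitrogen only.
Check the 7 heavy atoms by environment: 5× C → no; 1× N → match; 1× O → no.
That gives 1 matching atom.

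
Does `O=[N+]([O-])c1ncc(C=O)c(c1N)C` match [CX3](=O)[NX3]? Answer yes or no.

The pattern [CX3](=O)[NX3] describes a carbonyl carbon bonded to a trivalent nitrogen — an amide.
The closest candidate here is a primary amino group (-NH2), but the -NH2 is not attached to a carbonyl carbon. No other fragment satisfies the full query, so there is no match.

No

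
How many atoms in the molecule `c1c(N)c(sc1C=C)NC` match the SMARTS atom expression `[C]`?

The query [C] means: uppercase C matches aliphatic (non-aromatic) carbon only.
Check the 10 heavy atoms by environment: 1× s (aromatic) → no; 4× c (aromatic) → no; 2× N → no; 3× C → match.
That gives 3 matching atoms.

3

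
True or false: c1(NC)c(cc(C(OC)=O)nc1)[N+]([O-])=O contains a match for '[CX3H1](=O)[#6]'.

False

The pattern [CX3H1](=O)[#6] describes an sp2 carbon with one H, double-bonded to O and single-bonded to carbon — an aldehyde.
The closest candidate here is a methyl-ester group (-C(=O)OCH3), but the carbonyl carbon has H0, not H1. No other fragment satisfies the full query, so there is no match.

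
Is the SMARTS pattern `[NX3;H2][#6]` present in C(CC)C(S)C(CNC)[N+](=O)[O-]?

No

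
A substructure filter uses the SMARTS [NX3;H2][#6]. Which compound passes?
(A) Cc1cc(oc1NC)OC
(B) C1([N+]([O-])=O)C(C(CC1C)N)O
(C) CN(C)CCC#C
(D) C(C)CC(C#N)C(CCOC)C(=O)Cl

[NX3;H2][#6] describes a trivalent nitrogen with two H attached to carbon (a primary amine).
(A) has an N-methylamino group (-NHCH3) but the nitrogen bears two carbons and only one H (H1), not H2.
(B) contains a primary amino group (-NH2), which satisfies every atom and bond constraint.
(C) has a dimethylamino group (-N(CH3)2) but the nitrogen has H0, not H2.
(D) has a nitrile (-C#N) but the nitrogen is NX1 (triple-bonded), not NX3 with two H.
So the answer is (B).

B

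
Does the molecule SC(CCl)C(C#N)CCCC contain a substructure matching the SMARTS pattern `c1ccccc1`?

The pattern c1ccccc1 describes six aromatic carbons in a ring — a benzene ring.
The closest candidate here is a methyl group (-CH3), but no six-membered all-carbon aromatic ring is present. No other fragment satisfies the full query, so there is no match.

No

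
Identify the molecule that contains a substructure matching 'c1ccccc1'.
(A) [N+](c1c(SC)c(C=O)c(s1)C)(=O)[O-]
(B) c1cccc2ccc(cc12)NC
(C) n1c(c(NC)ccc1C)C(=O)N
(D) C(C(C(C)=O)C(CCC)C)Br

B

c1ccccc1 describes six aromatic carbons in a ring (a benzene ring).
(A) has a methyl group (-CH3) but no six-membered all-carbon aromatic ring is present.
(B) contains the required atom environment, so the pattern matches.
(C) has a methyl group (-CH3) but no six-membered all-carbon aromatic ring is present.
(D) has a methyl group (-CH3) but no six-membered all-carbon aromatic ring is present.
So the answer is (B).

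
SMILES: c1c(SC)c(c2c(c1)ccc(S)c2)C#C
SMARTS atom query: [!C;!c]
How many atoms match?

2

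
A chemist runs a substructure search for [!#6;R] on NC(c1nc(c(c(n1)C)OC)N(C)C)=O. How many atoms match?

2

The query [!#6;R] means: non-carbon atom that is part of a ring.
Check the 15 heavy atoms by environment: 2× n (aromatic, in 6-ring) → match; 4× c (aromatic, in 6-ring) → no; 2× N (acyclic) → no; 5× C (acyclic) → no; 2× O (acyclic) → no.
That gives 2 matching atoms.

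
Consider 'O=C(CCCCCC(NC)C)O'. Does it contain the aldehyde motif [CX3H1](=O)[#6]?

No

The pattern [CX3H1](=O)[#6] describes an sp2 carbon with one H, double-bonded to O and single-bonded to carbon — an aldehyde.
The closest candidate here is a carboxylic acid group (-C(=O)OH), but the carbonyl carbon has H0 and is bonded to O, not H1. No other fragment satisfies the full query, so there is no match.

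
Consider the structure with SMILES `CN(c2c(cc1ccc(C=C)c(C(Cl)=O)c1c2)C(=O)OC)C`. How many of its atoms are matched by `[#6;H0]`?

Check the 22 heavy atoms by environment: 6× c (aromatic, H0) → match; 4× c (aromatic, H1) → no; 2× C (H0) → match; 3× O (H0) → no; 3× C (H3) → no; 1× N (H0) → no; 1× C (H1) → no; 1× C (H2) → no; 1× Cl (H0) → no.
Summing the matching environments: 6 + 2 = 8 matching atoms.

8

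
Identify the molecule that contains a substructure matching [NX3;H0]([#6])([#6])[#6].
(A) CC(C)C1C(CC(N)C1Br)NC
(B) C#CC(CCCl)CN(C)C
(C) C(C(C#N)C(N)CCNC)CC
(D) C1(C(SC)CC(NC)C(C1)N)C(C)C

[NX3;H0]([#6])([#6])[#6] describes a trivalent nitrogen with no H, bonded to three carbons (a tertiary amine).
(A) has a primary amino group (-NH2) but the nitrogen has H2, not H0 with three carbons.
(B) contains a dimethylamino group (-N(CH3)2), which satisfies every atom and bond constraint.
(C) has a primary amino group (-NH2) but the nitrogen has H2, not H0 with three carbons.
(D) has a primary amino group (-NH2) but the nitrogen has H2, not H0 with three carbons.
So the answer is (B).

B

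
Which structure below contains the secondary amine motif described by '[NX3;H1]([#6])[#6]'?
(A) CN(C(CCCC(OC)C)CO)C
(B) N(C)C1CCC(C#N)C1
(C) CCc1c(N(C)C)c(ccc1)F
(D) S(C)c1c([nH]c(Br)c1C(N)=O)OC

B

[NX3;H1]([#6])[#6] describes a trivalent nitrogen with one H, bonded to two carbons (a secondary amine).
(A) has a dimethylamino group (-N(CH3)2) but the nitrogen has H0, not H1.
(B) contains an N-methylamino group (-NHCH3), which satisfies every atom and bond constraint.
(C) has a dimethylamino group (-N(CH3)2) but the nitrogen has H0, not H1.
(D) has a primary amide (-C(=O)NH2) but the -C(=O)NH2 nitrogen has H2, not H1.
So the answer is (B).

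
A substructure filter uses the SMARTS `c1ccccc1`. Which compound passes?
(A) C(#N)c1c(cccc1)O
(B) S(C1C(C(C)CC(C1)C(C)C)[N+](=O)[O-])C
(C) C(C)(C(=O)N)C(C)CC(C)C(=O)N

c1ccccc1 describes six aromatic carbons in a ring (a benzene ring).
(A) contains the required atom environment, so the pattern matches.
(B) has a methyl group (-CH3) but no six-membered all-carbon aromatic ring is present.
(C) has a methyl group (-CH3) but no six-membered all-carbon aromatic ring is present.
So the answer is (A).

A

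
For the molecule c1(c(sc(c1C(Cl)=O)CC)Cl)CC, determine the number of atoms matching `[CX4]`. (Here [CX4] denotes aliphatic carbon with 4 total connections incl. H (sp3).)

The query [CX4] means: C with X4: aliphatic carbon with exactly 4 total connections (bonds + H).
Check the 13 heavy atoms by environment: 1× s (aromatic, X2) → no; 4× c (aromatic, X3) → no; 4× C (X4) → match; 1× C (X3) → no; 1× O (X1) → no; 2× Cl (X1) → no.
That gives 4 matching atoms.

4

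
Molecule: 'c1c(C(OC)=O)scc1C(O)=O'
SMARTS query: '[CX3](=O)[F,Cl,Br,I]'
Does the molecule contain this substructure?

No

The pattern [CX3](=O)[F,Cl,Br,I] describes a carbonyl carbon bonded to a halogen — an acyl halide.
The closest candidate here is a methyl-ester group (-C(=O)OCH3), but the carbonyl is bonded to -O-C, not to a halogen. No other fragment satisfies the full query, so there is no match.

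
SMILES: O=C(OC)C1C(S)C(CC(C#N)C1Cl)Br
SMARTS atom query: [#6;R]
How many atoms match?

6

The query [#6;R] means: carbon that is part of a ring.
Check the 15 heavy atoms by environment: 6× C (in 6-ring) → match; 3× C (acyclic) → no; 2× O (acyclic) → no; 1× N (acyclic) → no; 1× S (acyclic) → no; 1× Br (acyclic) → no; 1× Cl (acyclic) → no.
That gives 6 matching atoms.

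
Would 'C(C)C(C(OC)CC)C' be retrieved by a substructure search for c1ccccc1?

No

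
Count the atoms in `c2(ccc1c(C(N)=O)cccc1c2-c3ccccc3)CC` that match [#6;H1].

10

The query [#6;H1] means: any carbon bearing exactly one hydrogen.
Check the 21 heavy atoms by environment: 6× c (aromatic, H0) → no; 10× c (aromatic, H1) → match; 1× C (H0) → no; 1× O (H0) → no; 1× N (H2) → no; 1× C (H2) → no; 1× C (H3) → no.
That gives 10 matching atoms.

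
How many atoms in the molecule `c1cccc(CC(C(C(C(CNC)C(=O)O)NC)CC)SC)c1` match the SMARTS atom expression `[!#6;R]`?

0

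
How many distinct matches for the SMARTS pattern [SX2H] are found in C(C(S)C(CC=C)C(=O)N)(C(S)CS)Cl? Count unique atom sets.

3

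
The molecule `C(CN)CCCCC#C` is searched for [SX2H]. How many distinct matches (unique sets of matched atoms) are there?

0

[SX2H] is the SMARTS for a thiol: an aliphatic sulfur with two connections, one being H.
No fragment in the molecule satisfies every constraint, giving 0 matches.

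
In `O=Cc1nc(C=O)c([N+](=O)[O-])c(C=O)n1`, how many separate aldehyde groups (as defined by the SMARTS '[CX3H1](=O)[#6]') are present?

[CX3H1](=O)[#6] is the SMARTS for an aldehyde: an sp2 carbon with one H, double-bonded to O and single-bonded to carbon.
The molecule carries 3 separate instances of an aldehyde (-CHO) meeting every constraint; each maps to a distinct set of atoms, giving 3 matches.

3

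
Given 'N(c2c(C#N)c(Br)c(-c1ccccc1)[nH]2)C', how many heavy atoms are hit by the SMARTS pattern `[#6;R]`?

10

The query [#6;R] means: carbon that is part of a ring.
Check the 16 heavy atoms by environment: 1× n (aromatic, in 5-ring) → no; 4× c (aromatic, in 5-ring) → match; 2× N (acyclic) → no; 2× C (acyclic) → no; 1× Br (acyclic) → no; 6× c (aromatic, in 6-ring) → match.
Summing the matching environments: 4 + 6 = 10 matching atoms.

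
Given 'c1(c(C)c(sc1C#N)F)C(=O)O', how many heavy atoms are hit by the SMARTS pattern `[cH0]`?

The query [cH0] means: aromatic carbon with no attached hydrogen (substituted or ring-fusion).
Check the 12 heavy atoms by environment: 1× s (aromatic, H0) → no; 4× c (aromatic, H0) → match; 2× C (H0) → no; 1× N (H0) → no; 1× C (H3) → no; 1× O (H0) → no; 1× O (H1) → no; 1× F (H0) → no.
That gives 4 matching atoms.

4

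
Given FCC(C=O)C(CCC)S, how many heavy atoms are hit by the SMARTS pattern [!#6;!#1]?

3

The query [!#6;!#1] means: not carbon and not hydrogen — any heteroatom.
Check the 10 heavy atoms by environment: 7× C → no; 1× O → match; 1× F → match; 1× S → match.
Summing the matching environments: 1 + 1 + 1 = 3 matching atoms.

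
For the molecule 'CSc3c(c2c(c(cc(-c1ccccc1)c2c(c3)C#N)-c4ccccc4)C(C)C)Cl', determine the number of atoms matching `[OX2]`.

0

The query [OX2] means: aliphatic oxygen with two total connections — ether, hydroxyl, or ester single-bond O.
Check the 30 heavy atoms by environment: 22× c (aromatic, X3) → no; 4× C (X4) → no; 1× S (X2) → no; 1× C (X2) → no; 1× N (X1) → no; 1× Cl (X1) → no.
No environment satisfies the query, so 0 matching atoms.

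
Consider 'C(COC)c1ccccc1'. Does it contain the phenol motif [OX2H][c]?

The pattern [OX2H][c] describes a hydroxyl oxygen attached to an aromatic carbon — a phenol.
The closest candidate here is a methoxy ether (-OCH3), but the oxygen has H0, not H1. No other fragment satisfies the full query, so there is no match.

No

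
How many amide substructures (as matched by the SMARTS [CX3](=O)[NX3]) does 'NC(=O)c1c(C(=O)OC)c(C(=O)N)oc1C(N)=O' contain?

3

[CX3](=O)[NX3] is the SMARTS for an amide: a carbonyl carbon bonded to a trivalent nitrogen.
The molecule carries 3 separate instances of a primary amide (-C(=O)NH2) meeting every constraint; each maps to a distinct set of atoms, giving 3 matches.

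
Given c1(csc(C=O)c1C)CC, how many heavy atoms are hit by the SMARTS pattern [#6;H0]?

The query [#6;H0] means: any carbon with no attached hydrogen.
Check the 10 heavy atoms by environment: 1× s (aromatic, H0) → no; 3× c (aromatic, H0) → match; 1× c (aromatic, H1) → no; 2× C (H3) → no; 1× C (H2) → no; 1× C (H1) → no; 1× O (H0) → no.
That gives 3 matching atoms.

3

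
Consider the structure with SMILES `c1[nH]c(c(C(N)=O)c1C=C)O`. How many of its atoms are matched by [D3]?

Check the 11 heavy atoms by environment: 1× n (aromatic, D2) → no; 3× c (aromatic, D3) → match; 1× c (aromatic, D2) → no; 2× O (D1) → no; 1× C (D2) → no; 1× C (D1) → no; 1× C (D3) → match; 1× N (D1) → no.
Summing the matching environments: 3 + 1 = 4 matching atoms.

4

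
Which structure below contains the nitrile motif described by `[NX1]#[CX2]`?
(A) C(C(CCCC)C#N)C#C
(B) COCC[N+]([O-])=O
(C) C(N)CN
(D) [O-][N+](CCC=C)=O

A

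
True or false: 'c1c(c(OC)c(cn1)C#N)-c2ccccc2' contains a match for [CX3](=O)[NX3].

False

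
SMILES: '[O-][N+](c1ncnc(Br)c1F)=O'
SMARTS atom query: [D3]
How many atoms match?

The query [D3] means: atom with exactly three heavy-atom neighbours.
Check the 11 heavy atoms by environment: 2× n (aromatic, D2) → no; 1× c (aromatic, D2) → no; 3× c (aromatic, D3) → match; 1× Br (D1) → no; 1× N (charge +1, D3) → match; 1× O (charge -1, D1) → no; 1× O (D1) → no; 1× F (D1) → no.
Summing the matching environments: 3 + 1 = 4 matching atoms.

4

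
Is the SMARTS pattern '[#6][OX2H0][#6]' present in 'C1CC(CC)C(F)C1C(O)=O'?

No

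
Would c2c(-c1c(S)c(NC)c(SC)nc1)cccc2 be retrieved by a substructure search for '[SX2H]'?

The pattern [SX2H] describes an aliphatic sulfur with two connections, one being H — a thiol.
The molecule carries a thiol (-SH), whose atoms satisfy every constraint of the query, so the pattern matches.

Yes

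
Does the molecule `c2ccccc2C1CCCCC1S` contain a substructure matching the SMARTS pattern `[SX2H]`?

Yes

The pattern [SX2H] describes an aliphatic sulfur with two connections, one being H — a thiol.
The molecule carries a thiol (-SH), whose atoms satisfy every constraint of the query, so the pattern matches.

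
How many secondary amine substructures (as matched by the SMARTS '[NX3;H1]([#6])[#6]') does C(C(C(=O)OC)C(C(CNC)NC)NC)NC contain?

4

[NX3;H1]([#6])[#6] is the SMARTS for a secondary amine: a trivalent nitrogen with one H, bonded to two carbons.
The molecule carries 4 separate instances of an N-methylamino group (-NHCH3) meeting every constraint; each maps to a distinct set of atoms, giving 4 matches.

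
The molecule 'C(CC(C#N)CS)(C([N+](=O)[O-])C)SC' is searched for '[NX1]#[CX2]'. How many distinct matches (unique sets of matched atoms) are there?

[NX1]#[CX2] is the SMARTS for a nitrile: a nitrogen triple-bonded to a two-connected carbon.
Exactly one fragment in the molecule meets all constraints, giving 1 match.

1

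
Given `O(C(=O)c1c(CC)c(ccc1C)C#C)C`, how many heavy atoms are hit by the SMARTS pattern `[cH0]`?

4

The query [cH0] means: aromatic carbon with no attached hydrogen (substituted or ring-fusion).
Check the 15 heavy atoms by environment: 4× c (aromatic, H0) → match; 2× c (aromatic, H1) → no; 2× C (H0) → no; 1× C (H1) → no; 2× O (H0) → no; 3× C (H3) → no; 1× C (H2) → no.
That gives 4 matching atoms.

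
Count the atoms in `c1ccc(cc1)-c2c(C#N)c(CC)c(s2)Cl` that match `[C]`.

3

The query [C] means: uppercase C matches aliphatic (non-aromatic) carbon only.
Check the 16 heavy atoms by environment: 1× s (aromatic) → no; 10× c (aromatic) → no; 3× C → match; 1× N → no; 1× Cl → no.
That gives 3 matching atoms.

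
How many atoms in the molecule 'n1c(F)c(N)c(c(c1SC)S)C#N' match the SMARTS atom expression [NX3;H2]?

1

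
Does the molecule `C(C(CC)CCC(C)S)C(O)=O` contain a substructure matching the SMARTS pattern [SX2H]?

Yes

The pattern [SX2H] describes an aliphatic sulfur with two connections, one being H — a thiol.
The molecule carries a thiol (-SH), whose atoms satisfy every constraint of the query, so the pattern matches.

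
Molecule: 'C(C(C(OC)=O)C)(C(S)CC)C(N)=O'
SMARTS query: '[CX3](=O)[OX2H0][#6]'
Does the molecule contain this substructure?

The pattern [CX3](=O)[OX2H0][#6] describes a carbonyl carbon bonded to an oxygen that is itself bonded to carbon (no H on that O) — an ester.
The molecule carries a methyl-ester group (-C(=O)OCH3), whose atoms satisfy every constraint of the query, so the pattern matches.

Yes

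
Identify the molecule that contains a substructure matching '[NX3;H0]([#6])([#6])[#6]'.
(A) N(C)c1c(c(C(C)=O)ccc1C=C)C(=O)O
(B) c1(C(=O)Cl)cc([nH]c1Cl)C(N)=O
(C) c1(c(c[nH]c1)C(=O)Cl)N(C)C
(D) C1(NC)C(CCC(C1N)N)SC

C

[NX3;H0]([#6])([#6])[#6] describes a trivalent nitrogen with no H, bonded to three carbons (a tertiary amine).
(A) has an N-methylamino group (-NHCH3) but the nitrogen still has one H (H1), not H0.
(B) has a primary amide (-C(=O)NH2) but the amide nitrogen has H2 and only one carbon neighbour.
(C) contains a dimethylamino group (-N(CH3)2), which satisfies every atom and bond constraint.
(D) has a primary amino group (-NH2) but the nitrogen has H2, not H0 with three carbons.
So the answer is (C).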